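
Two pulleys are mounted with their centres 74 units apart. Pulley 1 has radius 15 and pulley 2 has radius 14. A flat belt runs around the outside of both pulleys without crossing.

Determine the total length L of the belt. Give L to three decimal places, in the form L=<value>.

L=239.120

open belt: β = asin((r2−r1)/C) = asin(-1/74) = -0.7743°
wrap1 = π − 2β = 181.5486°
wrap2 = π + 2β = 178.4514°
tangent length = C·cosβ = 73.9932
L = r1·wrap1 + r2·wrap2 + 2·C·cosβ = 15·3.1686 + 14·3.1146 + 2·73.9932 = 239.1197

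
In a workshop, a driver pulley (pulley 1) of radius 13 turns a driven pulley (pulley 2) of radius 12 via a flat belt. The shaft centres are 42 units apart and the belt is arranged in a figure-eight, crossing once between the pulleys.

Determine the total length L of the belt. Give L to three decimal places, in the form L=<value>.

L=177.916

crossed belt: β = asin((r1+r2)/C) = asin(25/42) = 36.5296°
wrap1 = wrap2 = π + 2β = 253.0592°
tangent length = C·cosβ = 33.7491
L = (r1+r2)·wrap + 2·C·cosβ = 25·4.4167 + 2·33.7491 = 177.9161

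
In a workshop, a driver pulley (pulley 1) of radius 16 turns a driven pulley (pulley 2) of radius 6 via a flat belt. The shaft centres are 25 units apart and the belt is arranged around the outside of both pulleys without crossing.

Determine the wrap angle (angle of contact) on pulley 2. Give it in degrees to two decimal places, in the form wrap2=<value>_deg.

open belt: β = asin((r2−r1)/C) = asin(-10/25) = -23.5782°
wrap1 = π − 2β = 227.1564°
wrap2 = π + 2β = 132.8436°

wrap2=132.84_deg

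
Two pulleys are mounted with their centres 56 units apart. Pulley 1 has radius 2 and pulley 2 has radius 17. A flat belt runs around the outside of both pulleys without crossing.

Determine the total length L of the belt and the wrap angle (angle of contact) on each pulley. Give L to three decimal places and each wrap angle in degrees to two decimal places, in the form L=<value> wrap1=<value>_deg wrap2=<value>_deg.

L=175.733 wrap1=148.93_deg wrap2=211.07_deg

open belt: β = asin((r2−r1)/C) = asin(15/56) = 15.5368°
wrap1 = π − 2β = 148.9264°
wrap2 = π + 2β = 211.0736°
tangent length = C·cosβ = 53.9537
L = r1·wrap1 + r2·wrap2 + 2·C·cosβ = 2·2.5993 + 17·3.6839 + 2·53.9537 = 175.7327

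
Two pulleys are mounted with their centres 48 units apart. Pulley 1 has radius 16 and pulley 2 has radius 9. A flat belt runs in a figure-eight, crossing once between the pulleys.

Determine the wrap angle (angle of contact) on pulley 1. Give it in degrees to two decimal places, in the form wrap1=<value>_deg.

wrap1=242.78_deg

crossed belt: β = asin((r1+r2)/C) = asin(25/48) = 31.3882°
wrap1 = wrap2 = π + 2β = 242.7763°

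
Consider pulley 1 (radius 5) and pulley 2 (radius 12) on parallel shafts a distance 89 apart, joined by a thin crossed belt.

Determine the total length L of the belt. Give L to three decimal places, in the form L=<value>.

L=234.664

crossed belt: β = asin((r1+r2)/C) = asin(17/89) = 11.0118°
wrap1 = wrap2 = π + 2β = 202.0236°
tangent length = C·cosβ = 87.3613
L = (r1+r2)·wrap + 2·C·cosβ = 17·3.5260 + 2·87.3613 = 234.6642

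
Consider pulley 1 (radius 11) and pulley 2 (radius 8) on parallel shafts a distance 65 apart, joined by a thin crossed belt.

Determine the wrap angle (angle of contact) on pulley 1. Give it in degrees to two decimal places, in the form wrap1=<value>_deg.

crossed belt: β = asin((r1+r2)/C) = asin(19/65) = 16.9962°
wrap1 = wrap2 = π + 2β = 213.9923°

wrap1=213.99_deg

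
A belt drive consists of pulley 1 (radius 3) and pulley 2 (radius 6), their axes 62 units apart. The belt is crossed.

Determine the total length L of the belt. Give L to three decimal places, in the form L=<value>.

crossed belt: β = asin((r1+r2)/C) = asin(9/62) = 8.3466°
wrap1 = wrap2 = π + 2β = 196.6932°
tangent length = C·cosβ = 61.3433
L = (r1+r2)·wrap + 2·C·cosβ = 9·3.4329 + 2·61.3433 = 153.5831

L=153.583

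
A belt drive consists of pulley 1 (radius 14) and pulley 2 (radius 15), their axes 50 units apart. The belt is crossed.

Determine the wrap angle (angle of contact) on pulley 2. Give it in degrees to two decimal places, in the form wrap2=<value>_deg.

wrap2=250.90_deg

crossed belt: β = asin((r1+r2)/C) = asin(29/50) = 35.4505°
wrap1 = wrap2 = π + 2β = 250.9011°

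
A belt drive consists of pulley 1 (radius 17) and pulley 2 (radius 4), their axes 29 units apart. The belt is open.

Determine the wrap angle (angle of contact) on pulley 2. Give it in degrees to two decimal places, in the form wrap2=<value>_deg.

wrap2=126.73_deg

open belt: β = asin((r2−r1)/C) = asin(-13/29) = -26.6331°
wrap1 = π − 2β = 233.2662°
wrap2 = π + 2β = 126.7338°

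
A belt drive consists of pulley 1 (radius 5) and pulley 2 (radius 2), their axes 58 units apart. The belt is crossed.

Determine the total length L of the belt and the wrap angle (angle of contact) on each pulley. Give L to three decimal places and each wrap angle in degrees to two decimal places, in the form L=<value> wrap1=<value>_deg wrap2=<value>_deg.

L=138.837 wrap1=193.86_deg wrap2=193.86_deg

crossed belt: β = asin((r1+r2)/C) = asin(7/58) = 6.9319°
wrap1 = wrap2 = π + 2β = 193.8638°
tangent length = C·cosβ = 57.5760
L = (r1+r2)·wrap + 2·C·cosβ = 7·3.3836 + 2·57.5760 = 138.8370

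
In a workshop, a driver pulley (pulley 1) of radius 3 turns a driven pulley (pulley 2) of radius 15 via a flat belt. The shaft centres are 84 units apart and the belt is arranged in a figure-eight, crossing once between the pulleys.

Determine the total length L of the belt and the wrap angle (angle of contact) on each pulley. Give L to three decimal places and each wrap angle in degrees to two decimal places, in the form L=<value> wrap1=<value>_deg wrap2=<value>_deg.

crossed belt: β = asin((r1+r2)/C) = asin(18/84) = 12.3736°
wrap1 = wrap2 = π + 2β = 204.7473°
tangent length = C·cosβ = 82.0488
L = (r1+r2)·wrap + 2·C·cosβ = 18·3.5735 + 2·82.0488 = 228.4208

L=228.421 wrap1=204.75_deg wrap2=204.75_deg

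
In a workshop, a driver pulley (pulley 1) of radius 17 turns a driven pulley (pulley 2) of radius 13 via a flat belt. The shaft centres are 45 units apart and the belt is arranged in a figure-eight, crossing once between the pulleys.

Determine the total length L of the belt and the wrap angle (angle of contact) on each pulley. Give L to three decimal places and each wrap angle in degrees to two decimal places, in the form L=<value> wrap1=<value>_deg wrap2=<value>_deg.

crossed belt: β = asin((r1+r2)/C) = asin(30/45) = 41.8103°
wrap1 = wrap2 = π + 2β = 263.6206°
tangent length = C·cosβ = 33.5410
L = (r1+r2)·wrap + 2·C·cosβ = 30·4.6010 + 2·33.5410 = 205.1135

L=205.113 wrap1=263.62_deg wrap2=263.62_deg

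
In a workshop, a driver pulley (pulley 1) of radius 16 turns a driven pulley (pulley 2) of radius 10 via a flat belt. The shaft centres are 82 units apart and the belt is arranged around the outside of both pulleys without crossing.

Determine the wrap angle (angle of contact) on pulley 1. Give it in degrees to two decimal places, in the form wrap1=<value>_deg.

wrap1=188.39_deg

open belt: β = asin((r2−r1)/C) = asin(-6/82) = -4.1961°
wrap1 = π − 2β = 188.3922°
wrap2 = π + 2β = 171.6078°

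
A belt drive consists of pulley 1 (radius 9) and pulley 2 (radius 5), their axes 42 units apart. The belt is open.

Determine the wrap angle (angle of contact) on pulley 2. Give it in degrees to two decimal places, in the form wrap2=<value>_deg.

wrap2=169.07_deg

open belt: β = asin((r2−r1)/C) = asin(-4/42) = -5.4650°
wrap1 = π − 2β = 190.9300°
wrap2 = π + 2β = 169.0700°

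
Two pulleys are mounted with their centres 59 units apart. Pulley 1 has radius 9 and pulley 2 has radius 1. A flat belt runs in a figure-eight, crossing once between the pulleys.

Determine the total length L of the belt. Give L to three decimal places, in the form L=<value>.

L=151.115

crossed belt: β = asin((r1+r2)/C) = asin(10/59) = 9.7583°
wrap1 = wrap2 = π + 2β = 199.5165°
tangent length = C·cosβ = 58.1464
L = (r1+r2)·wrap + 2·C·cosβ = 10·3.4822 + 2·58.1464 = 151.1149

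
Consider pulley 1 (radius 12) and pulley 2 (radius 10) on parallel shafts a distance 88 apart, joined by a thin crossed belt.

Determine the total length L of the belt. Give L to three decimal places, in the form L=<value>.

crossed belt: β = asin((r1+r2)/C) = asin(22/88) = 14.4775°
wrap1 = wrap2 = π + 2β = 208.9550°
tangent length = C·cosβ = 85.2056
L = (r1+r2)·wrap + 2·C·cosβ = 22·3.6470 + 2·85.2056 = 250.6442

L=250.644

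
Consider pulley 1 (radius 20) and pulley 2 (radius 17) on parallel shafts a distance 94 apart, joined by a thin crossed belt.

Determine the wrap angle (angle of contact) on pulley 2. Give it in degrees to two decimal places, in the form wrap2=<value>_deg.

crossed belt: β = asin((r1+r2)/C) = asin(37/94) = 23.1797°
wrap1 = wrap2 = π + 2β = 226.3595°

wrap2=226.36_deg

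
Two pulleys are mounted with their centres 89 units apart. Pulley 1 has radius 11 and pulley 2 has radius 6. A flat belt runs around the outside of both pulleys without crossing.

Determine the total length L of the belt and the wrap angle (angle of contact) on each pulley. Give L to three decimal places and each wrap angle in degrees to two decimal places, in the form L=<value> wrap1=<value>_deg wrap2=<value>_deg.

L=231.688 wrap1=186.44_deg wrap2=173.56_deg

open belt: β = asin((r2−r1)/C) = asin(-5/89) = -3.2206°
wrap1 = π − 2β = 186.4411°
wrap2 = π + 2β = 173.5589°
tangent length = C·cosβ = 88.8594
L = r1·wrap1 + r2·wrap2 + 2·C·cosβ = 11·3.2540 + 6·3.0292 + 2·88.8594 = 231.6880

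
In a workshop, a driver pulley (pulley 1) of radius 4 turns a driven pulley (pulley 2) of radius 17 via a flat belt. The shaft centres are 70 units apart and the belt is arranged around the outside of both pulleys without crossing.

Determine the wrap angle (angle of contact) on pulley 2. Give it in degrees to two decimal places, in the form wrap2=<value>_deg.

wrap2=201.41_deg

open belt: β = asin((r2−r1)/C) = asin(13/70) = 10.7028°
wrap1 = π − 2β = 158.5944°
wrap2 = π + 2β = 201.4056°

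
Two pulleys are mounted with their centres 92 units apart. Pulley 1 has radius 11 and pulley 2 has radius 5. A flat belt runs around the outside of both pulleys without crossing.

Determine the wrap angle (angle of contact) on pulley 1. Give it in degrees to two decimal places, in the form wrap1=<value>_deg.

open belt: β = asin((r2−r1)/C) = asin(-6/92) = -3.7393°
wrap1 = π − 2β = 187.4787°
wrap2 = π + 2β = 172.5213°

wrap1=187.48_deg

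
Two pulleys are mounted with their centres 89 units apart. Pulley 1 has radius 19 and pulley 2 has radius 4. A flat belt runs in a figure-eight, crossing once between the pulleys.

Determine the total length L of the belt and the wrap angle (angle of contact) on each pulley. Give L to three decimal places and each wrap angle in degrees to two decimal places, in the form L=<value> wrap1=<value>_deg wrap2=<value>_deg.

L=256.234 wrap1=209.95_deg wrap2=209.95_deg

crossed belt: β = asin((r1+r2)/C) = asin(23/89) = 14.9767°
wrap1 = wrap2 = π + 2β = 209.9535°
tangent length = C·cosβ = 85.9767
L = (r1+r2)·wrap + 2·C·cosβ = 23·3.6644 + 2·85.9767 = 256.2342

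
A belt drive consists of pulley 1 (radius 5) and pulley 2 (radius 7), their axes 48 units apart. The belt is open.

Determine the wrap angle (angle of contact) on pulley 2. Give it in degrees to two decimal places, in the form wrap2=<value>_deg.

open belt: β = asin((r2−r1)/C) = asin(2/48) = 2.3880°
wrap1 = π − 2β = 175.2240°
wrap2 = π + 2β = 184.7760°

wrap2=184.78_deg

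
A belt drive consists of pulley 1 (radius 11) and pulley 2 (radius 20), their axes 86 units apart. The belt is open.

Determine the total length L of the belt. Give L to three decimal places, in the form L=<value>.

open belt: β = asin((r2−r1)/C) = asin(9/86) = 6.0071°
wrap1 = π − 2β = 167.9859°
wrap2 = π + 2β = 192.0141°
tangent length = C·cosβ = 85.5278
L = r1·wrap1 + r2·wrap2 + 2·C·cosβ = 11·2.9319 + 20·3.3513 + 2·85.5278 = 270.3321

L=270.332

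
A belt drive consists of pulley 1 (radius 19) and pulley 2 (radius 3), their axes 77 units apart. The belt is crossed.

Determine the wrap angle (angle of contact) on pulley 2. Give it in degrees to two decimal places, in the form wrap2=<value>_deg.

crossed belt: β = asin((r1+r2)/C) = asin(22/77) = 16.6015°
wrap1 = wrap2 = π + 2β = 213.2031°

wrap2=213.20_deg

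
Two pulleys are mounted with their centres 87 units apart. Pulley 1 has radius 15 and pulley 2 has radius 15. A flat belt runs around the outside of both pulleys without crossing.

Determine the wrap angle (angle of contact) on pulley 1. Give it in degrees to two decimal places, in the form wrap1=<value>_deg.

wrap1=180.00_deg

open belt: β = asin((r2−r1)/C) = asin(0/87) = 0.0000°
wrap1 = π − 2β = 180.0000°
wrap2 = π + 2β = 180.0000°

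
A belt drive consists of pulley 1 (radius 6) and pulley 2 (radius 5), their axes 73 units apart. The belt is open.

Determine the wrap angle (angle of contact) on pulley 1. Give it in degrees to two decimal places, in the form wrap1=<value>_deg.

wrap1=181.57_deg

open belt: β = asin((r2−r1)/C) = asin(-1/73) = -0.7849°
wrap1 = π − 2β = 181.5698°
wrap2 = π + 2β = 178.4302°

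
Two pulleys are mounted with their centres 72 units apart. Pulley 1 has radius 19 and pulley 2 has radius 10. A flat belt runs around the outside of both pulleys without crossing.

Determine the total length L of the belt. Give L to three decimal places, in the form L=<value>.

L=236.233

open belt: β = asin((r2−r1)/C) = asin(-9/72) = -7.1808°
wrap1 = π − 2β = 194.3615°
wrap2 = π + 2β = 165.6385°
tangent length = C·cosβ = 71.4353
L = r1·wrap1 + r2·wrap2 + 2·C·cosβ = 19·3.3922 + 10·2.8909 + 2·71.4353 = 236.2327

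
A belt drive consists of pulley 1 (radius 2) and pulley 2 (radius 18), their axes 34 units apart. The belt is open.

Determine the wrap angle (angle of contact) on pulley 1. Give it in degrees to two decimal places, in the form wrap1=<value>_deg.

open belt: β = asin((r2−r1)/C) = asin(16/34) = 28.0725°
wrap1 = π − 2β = 123.8550°
wrap2 = π + 2β = 236.1450°

wrap1=123.86_deg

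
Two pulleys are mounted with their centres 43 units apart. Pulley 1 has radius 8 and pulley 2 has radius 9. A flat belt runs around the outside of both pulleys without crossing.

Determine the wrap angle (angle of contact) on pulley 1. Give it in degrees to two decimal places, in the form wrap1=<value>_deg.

wrap1=177.33_deg

open belt: β = asin((r2−r1)/C) = asin(1/43) = 1.3326°
wrap1 = π − 2β = 177.3348°
wrap2 = π + 2β = 182.6652°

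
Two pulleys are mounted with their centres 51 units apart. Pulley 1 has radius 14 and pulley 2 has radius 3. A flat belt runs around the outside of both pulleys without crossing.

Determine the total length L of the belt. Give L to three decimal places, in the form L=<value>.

open belt: β = asin((r2−r1)/C) = asin(-11/51) = -12.4558°
wrap1 = π − 2β = 204.9116°
wrap2 = π + 2β = 155.0884°
tangent length = C·cosβ = 49.7996
L = r1·wrap1 + r2·wrap2 + 2·C·cosβ = 14·3.5764 + 3·2.7068 + 2·49.7996 = 157.7890

L=157.789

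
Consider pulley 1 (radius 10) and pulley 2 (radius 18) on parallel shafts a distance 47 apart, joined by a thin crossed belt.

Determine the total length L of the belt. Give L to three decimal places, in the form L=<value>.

crossed belt: β = asin((r1+r2)/C) = asin(28/47) = 36.5657°
wrap1 = wrap2 = π + 2β = 253.1315°
tangent length = C·cosβ = 37.7492
L = (r1+r2)·wrap + 2·C·cosβ = 28·4.4180 + 2·37.7492 = 199.2017

L=199.202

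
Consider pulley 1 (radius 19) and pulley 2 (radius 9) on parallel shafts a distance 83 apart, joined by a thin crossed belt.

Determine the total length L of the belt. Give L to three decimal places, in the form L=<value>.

L=263.503

crossed belt: β = asin((r1+r2)/C) = asin(28/83) = 19.7155°
wrap1 = wrap2 = π + 2β = 219.4309°
tangent length = C·cosβ = 78.1345
L = (r1+r2)·wrap + 2·C·cosβ = 28·3.8298 + 2·78.1345 = 263.5032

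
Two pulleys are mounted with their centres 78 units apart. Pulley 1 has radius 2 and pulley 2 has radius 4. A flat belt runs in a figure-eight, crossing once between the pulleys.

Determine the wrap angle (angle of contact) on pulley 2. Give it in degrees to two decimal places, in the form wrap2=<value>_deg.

crossed belt: β = asin((r1+r2)/C) = asin(6/78) = 4.4117°
wrap1 = wrap2 = π + 2β = 188.8235°

wrap2=188.82_deg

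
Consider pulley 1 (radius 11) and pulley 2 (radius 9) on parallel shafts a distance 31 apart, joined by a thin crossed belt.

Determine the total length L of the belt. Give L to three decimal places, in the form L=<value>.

crossed belt: β = asin((r1+r2)/C) = asin(20/31) = 40.1778°
wrap1 = wrap2 = π + 2β = 260.3555°
tangent length = C·cosβ = 23.6854
L = (r1+r2)·wrap + 2·C·cosβ = 20·4.5441 + 2·23.6854 = 138.2521

L=138.252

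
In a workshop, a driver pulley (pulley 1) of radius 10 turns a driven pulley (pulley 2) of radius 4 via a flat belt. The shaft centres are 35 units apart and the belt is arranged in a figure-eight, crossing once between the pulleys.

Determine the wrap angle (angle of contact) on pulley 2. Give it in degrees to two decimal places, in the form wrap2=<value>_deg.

crossed belt: β = asin((r1+r2)/C) = asin(14/35) = 23.5782°
wrap1 = wrap2 = π + 2β = 227.1564°

wrap2=227.16_deg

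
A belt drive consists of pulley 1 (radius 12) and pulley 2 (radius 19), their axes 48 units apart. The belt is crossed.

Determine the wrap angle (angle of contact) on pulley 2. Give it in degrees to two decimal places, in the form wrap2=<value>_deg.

wrap2=260.46_deg

crossed belt: β = asin((r1+r2)/C) = asin(31/48) = 40.2282°
wrap1 = wrap2 = π + 2β = 260.4564°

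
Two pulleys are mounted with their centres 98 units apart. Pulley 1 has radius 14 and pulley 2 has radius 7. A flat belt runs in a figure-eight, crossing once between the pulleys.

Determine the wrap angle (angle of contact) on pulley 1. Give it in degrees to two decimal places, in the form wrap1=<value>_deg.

wrap1=204.75_deg

crossed belt: β = asin((r1+r2)/C) = asin(21/98) = 12.3736°
wrap1 = wrap2 = π + 2β = 204.7473°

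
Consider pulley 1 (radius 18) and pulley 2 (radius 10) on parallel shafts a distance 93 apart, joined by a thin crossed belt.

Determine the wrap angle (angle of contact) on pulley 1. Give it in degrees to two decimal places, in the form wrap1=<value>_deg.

crossed belt: β = asin((r1+r2)/C) = asin(28/93) = 17.5222°
wrap1 = wrap2 = π + 2β = 215.0444°

wrap1=215.04_deg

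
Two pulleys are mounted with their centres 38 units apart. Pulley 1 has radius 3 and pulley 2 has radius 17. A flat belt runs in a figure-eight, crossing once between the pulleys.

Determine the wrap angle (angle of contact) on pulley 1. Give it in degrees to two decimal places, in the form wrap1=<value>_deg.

wrap1=243.51_deg

crossed belt: β = asin((r1+r2)/C) = asin(20/38) = 31.7569°
wrap1 = wrap2 = π + 2β = 243.5137°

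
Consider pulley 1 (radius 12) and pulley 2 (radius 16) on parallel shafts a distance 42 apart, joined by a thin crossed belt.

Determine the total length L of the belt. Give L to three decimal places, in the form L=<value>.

crossed belt: β = asin((r1+r2)/C) = asin(28/42) = 41.8103°
wrap1 = wrap2 = π + 2β = 263.6206°
tangent length = C·cosβ = 31.3050
L = (r1+r2)·wrap + 2·C·cosβ = 28·4.6010 + 2·31.3050 = 191.4392

L=191.439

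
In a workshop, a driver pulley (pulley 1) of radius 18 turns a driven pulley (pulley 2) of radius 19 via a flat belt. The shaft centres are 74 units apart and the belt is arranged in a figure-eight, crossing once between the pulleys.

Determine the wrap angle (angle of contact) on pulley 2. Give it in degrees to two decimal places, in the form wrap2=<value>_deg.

wrap2=240.00_deg

crossed belt: β = asin((r1+r2)/C) = asin(37/74) = 30.0000°
wrap1 = wrap2 = π + 2β = 240.0000°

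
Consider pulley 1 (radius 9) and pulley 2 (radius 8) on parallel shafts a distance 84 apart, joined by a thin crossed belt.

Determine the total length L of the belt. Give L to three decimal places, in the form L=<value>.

crossed belt: β = asin((r1+r2)/C) = asin(17/84) = 11.6762°
wrap1 = wrap2 = π + 2β = 203.3525°
tangent length = C·cosβ = 82.2618
L = (r1+r2)·wrap + 2·C·cosβ = 17·3.5492 + 2·82.2618 = 224.8594

L=224.859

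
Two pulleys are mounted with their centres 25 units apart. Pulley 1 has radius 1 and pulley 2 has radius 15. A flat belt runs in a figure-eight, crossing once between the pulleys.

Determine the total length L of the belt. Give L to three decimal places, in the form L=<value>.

crossed belt: β = asin((r1+r2)/C) = asin(16/25) = 39.7918°
wrap1 = wrap2 = π + 2β = 259.5836°
tangent length = C·cosβ = 19.2094
L = (r1+r2)·wrap + 2·C·cosβ = 16·4.5306 + 2·19.2094 = 110.9082

L=110.908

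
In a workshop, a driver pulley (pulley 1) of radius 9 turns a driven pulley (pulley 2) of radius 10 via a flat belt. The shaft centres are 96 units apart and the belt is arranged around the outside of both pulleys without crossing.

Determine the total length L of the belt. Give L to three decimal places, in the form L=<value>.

L=251.701

open belt: β = asin((r2−r1)/C) = asin(1/96) = 0.5968°
wrap1 = π − 2β = 178.8063°
wrap2 = π + 2β = 181.1937°
tangent length = C·cosβ = 95.9948
L = r1·wrap1 + r2·wrap2 + 2·C·cosβ = 9·3.1208 + 10·3.1624 + 2·95.9948 = 251.7007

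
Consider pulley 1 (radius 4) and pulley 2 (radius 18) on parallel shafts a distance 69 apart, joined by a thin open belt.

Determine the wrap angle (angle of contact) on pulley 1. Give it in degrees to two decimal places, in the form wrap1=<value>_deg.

open belt: β = asin((r2−r1)/C) = asin(14/69) = 11.7065°
wrap1 = π − 2β = 156.5870°
wrap2 = π + 2β = 203.4130°

wrap1=156.59_deg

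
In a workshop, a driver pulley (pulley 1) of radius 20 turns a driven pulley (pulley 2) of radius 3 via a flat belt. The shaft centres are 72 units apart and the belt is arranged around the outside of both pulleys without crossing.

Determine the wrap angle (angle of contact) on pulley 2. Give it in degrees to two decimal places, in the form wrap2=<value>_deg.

open belt: β = asin((r2−r1)/C) = asin(-17/72) = -13.6571°
wrap1 = π − 2β = 207.3143°
wrap2 = π + 2β = 152.6857°

wrap2=152.69_deg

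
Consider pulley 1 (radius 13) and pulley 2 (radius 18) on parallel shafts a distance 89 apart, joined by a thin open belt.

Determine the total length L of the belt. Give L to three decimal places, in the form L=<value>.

open belt: β = asin((r2−r1)/C) = asin(5/89) = 3.2206°
wrap1 = π − 2β = 173.5589°
wrap2 = π + 2β = 186.4411°
tangent length = C·cosβ = 88.8594
L = r1·wrap1 + r2·wrap2 + 2·C·cosβ = 13·3.0292 + 18·3.2540 + 2·88.8594 = 275.6703

L=275.670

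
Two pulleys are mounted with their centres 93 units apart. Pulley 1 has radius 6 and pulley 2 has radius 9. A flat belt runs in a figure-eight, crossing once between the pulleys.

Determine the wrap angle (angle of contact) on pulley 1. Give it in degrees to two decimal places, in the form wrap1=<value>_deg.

wrap1=198.56_deg

crossed belt: β = asin((r1+r2)/C) = asin(15/93) = 9.2818°
wrap1 = wrap2 = π + 2β = 198.5636°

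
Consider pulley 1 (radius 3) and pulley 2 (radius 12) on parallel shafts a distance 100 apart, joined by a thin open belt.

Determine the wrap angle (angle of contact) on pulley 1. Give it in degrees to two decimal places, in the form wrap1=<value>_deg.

open belt: β = asin((r2−r1)/C) = asin(9/100) = 5.1636°
wrap1 = π − 2β = 169.6728°
wrap2 = π + 2β = 190.3272°

wrap1=169.67_deg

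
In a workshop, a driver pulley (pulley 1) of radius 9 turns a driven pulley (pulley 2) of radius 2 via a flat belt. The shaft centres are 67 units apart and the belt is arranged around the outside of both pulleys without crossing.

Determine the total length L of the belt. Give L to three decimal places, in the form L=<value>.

L=169.290

open belt: β = asin((r2−r1)/C) = asin(-7/67) = -5.9971°
wrap1 = π − 2β = 191.9941°
wrap2 = π + 2β = 168.0059°
tangent length = C·cosβ = 66.6333
L = r1·wrap1 + r2·wrap2 + 2·C·cosβ = 9·3.3509 + 2·2.9323 + 2·66.6333 = 169.2895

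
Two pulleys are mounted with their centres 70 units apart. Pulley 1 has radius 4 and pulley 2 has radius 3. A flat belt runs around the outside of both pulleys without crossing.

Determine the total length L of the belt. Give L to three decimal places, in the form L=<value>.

L=162.005

open belt: β = asin((r2−r1)/C) = asin(-1/70) = -0.8185°
wrap1 = π − 2β = 181.6371°
wrap2 = π + 2β = 178.3629°
tangent length = C·cosβ = 69.9929
L = r1·wrap1 + r2·wrap2 + 2·C·cosβ = 4·3.1702 + 3·3.1130 + 2·69.9929 = 162.0054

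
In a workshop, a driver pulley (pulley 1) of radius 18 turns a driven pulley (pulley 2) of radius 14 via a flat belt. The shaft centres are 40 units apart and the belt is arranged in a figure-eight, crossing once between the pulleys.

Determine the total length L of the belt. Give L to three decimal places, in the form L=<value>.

L=207.878

crossed belt: β = asin((r1+r2)/C) = asin(32/40) = 53.1301°
wrap1 = wrap2 = π + 2β = 286.2602°
tangent length = C·cosβ = 24.0000
L = (r1+r2)·wrap + 2·C·cosβ = 32·4.9962 + 2·24.0000 = 207.8779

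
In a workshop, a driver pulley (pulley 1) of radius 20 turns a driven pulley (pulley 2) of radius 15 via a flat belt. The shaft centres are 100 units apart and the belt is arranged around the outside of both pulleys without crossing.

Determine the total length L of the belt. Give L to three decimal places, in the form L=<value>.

L=310.206

open belt: β = asin((r2−r1)/C) = asin(-5/100) = -2.8660°
wrap1 = π − 2β = 185.7320°
wrap2 = π + 2β = 174.2680°
tangent length = C·cosβ = 99.8749
L = r1·wrap1 + r2·wrap2 + 2·C·cosβ = 20·3.2416 + 15·3.0416 + 2·99.8749 = 310.2058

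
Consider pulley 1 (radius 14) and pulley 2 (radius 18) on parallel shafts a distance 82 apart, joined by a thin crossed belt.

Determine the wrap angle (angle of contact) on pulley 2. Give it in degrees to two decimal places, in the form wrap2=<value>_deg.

wrap2=225.94_deg

crossed belt: β = asin((r1+r2)/C) = asin(32/82) = 22.9697°
wrap1 = wrap2 = π + 2β = 225.9394°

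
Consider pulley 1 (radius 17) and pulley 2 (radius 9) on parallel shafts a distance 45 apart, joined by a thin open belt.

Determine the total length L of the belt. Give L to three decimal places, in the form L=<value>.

L=173.107

open belt: β = asin((r2−r1)/C) = asin(-8/45) = -10.2403°
wrap1 = π − 2β = 200.4807°
wrap2 = π + 2β = 159.5193°
tangent length = C·cosβ = 44.2832
L = r1·wrap1 + r2·wrap2 + 2·C·cosβ = 17·3.4990 + 9·2.7841 + 2·44.2832 = 173.1074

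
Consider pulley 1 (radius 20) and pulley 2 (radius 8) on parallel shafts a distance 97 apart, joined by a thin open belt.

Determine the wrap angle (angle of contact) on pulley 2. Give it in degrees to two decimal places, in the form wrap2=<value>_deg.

open belt: β = asin((r2−r1)/C) = asin(-12/97) = -7.1063°
wrap1 = π − 2β = 194.2127°
wrap2 = π + 2β = 165.7873°

wrap2=165.79_deg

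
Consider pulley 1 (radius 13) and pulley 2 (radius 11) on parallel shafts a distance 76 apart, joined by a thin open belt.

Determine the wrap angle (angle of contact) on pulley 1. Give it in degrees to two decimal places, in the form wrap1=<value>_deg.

open belt: β = asin((r2−r1)/C) = asin(-2/76) = -1.5080°
wrap1 = π − 2β = 183.0159°
wrap2 = π + 2β = 176.9841°

wrap1=183.02_deg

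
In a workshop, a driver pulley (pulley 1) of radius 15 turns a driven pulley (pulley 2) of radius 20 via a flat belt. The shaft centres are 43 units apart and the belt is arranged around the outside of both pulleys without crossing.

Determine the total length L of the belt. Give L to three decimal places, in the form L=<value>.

open belt: β = asin((r2−r1)/C) = asin(5/43) = 6.6774°
wrap1 = π − 2β = 166.6452°
wrap2 = π + 2β = 193.3548°
tangent length = C·cosβ = 42.7083
L = r1·wrap1 + r2·wrap2 + 2·C·cosβ = 15·2.9085 + 20·3.3747 + 2·42.7083 = 196.5378

L=196.538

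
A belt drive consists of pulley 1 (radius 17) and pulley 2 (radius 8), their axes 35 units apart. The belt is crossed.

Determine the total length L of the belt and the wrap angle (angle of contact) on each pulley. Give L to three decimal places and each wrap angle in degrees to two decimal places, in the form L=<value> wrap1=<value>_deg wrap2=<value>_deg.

L=167.310 wrap1=271.17_deg wrap2=271.17_deg

crossed belt: β = asin((r1+r2)/C) = asin(25/35) = 45.5847°
wrap1 = wrap2 = π + 2β = 271.1694°
tangent length = C·cosβ = 24.4949
L = (r1+r2)·wrap + 2·C·cosβ = 25·4.7328 + 2·24.4949 = 167.3098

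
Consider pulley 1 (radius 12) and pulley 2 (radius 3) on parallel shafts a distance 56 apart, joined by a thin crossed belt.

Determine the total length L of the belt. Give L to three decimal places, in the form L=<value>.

crossed belt: β = asin((r1+r2)/C) = asin(15/56) = 15.5368°
wrap1 = wrap2 = π + 2β = 211.0736°
tangent length = C·cosβ = 53.9537
L = (r1+r2)·wrap + 2·C·cosβ = 15·3.6839 + 2·53.9537 = 163.1663

L=163.166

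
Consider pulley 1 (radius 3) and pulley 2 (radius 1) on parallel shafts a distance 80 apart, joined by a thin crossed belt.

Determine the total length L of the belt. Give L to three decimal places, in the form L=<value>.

crossed belt: β = asin((r1+r2)/C) = asin(4/80) = 2.8660°
wrap1 = wrap2 = π + 2β = 185.7320°
tangent length = C·cosβ = 79.8999
L = (r1+r2)·wrap + 2·C·cosβ = 4·3.2416 + 2·79.8999 = 172.7664

L=172.766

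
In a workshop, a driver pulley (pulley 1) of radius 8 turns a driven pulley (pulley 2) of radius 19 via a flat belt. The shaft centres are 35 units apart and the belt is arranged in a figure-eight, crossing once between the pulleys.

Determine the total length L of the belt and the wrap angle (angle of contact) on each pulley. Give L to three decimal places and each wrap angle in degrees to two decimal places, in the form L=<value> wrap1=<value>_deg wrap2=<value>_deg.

crossed belt: β = asin((r1+r2)/C) = asin(27/35) = 50.4823°
wrap1 = wrap2 = π + 2β = 280.9647°
tangent length = C·cosβ = 22.2711
L = (r1+r2)·wrap + 2·C·cosβ = 27·4.9038 + 2·22.2711 = 176.9436

L=176.944 wrap1=280.96_deg wrap2=280.96_deg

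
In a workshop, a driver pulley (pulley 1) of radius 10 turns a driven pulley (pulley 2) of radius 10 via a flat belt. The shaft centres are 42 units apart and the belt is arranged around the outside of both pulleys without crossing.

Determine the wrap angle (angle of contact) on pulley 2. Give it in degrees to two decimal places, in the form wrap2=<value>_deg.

open belt: β = asin((r2−r1)/C) = asin(0/42) = 0.0000°
wrap1 = π − 2β = 180.0000°
wrap2 = π + 2β = 180.0000°

wrap2=180.00_deg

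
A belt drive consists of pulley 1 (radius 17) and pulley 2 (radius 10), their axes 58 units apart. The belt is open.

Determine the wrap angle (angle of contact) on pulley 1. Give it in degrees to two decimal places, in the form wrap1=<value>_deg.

open belt: β = asin((r2−r1)/C) = asin(-7/58) = -6.9319°
wrap1 = π − 2β = 193.8638°
wrap2 = π + 2β = 166.1362°

wrap1=193.86_deg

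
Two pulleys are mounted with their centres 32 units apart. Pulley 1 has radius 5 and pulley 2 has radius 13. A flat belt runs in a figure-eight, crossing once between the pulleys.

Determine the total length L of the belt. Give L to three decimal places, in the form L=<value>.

crossed belt: β = asin((r1+r2)/C) = asin(18/32) = 34.2289°
wrap1 = wrap2 = π + 2β = 248.4577°
tangent length = C·cosβ = 26.4575
L = (r1+r2)·wrap + 2·C·cosβ = 18·4.3364 + 2·26.4575 = 130.9703

L=130.970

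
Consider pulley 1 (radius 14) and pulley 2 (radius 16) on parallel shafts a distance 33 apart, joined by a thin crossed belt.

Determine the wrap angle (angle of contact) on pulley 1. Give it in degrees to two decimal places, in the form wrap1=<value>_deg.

crossed belt: β = asin((r1+r2)/C) = asin(30/33) = 65.3800°
wrap1 = wrap2 = π + 2β = 310.7600°

wrap1=310.76_deg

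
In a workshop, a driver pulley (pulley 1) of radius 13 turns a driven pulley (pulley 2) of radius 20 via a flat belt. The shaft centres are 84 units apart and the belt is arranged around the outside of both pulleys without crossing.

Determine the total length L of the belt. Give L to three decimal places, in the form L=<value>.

L=272.256

open belt: β = asin((r2−r1)/C) = asin(7/84) = 4.7802°
wrap1 = π − 2β = 170.4396°
wrap2 = π + 2β = 189.5604°
tangent length = C·cosβ = 83.7078
L = r1·wrap1 + r2·wrap2 + 2·C·cosβ = 13·2.9747 + 20·3.3085 + 2·83.7078 = 272.2562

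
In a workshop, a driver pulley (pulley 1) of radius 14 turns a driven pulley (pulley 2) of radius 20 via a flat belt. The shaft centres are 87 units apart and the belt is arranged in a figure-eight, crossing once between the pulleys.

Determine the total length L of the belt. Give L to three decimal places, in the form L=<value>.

L=294.279

crossed belt: β = asin((r1+r2)/C) = asin(34/87) = 23.0046°
wrap1 = wrap2 = π + 2β = 226.0091°
tangent length = C·cosβ = 80.0812
L = (r1+r2)·wrap + 2·C·cosβ = 34·3.9446 + 2·80.0812 = 294.2789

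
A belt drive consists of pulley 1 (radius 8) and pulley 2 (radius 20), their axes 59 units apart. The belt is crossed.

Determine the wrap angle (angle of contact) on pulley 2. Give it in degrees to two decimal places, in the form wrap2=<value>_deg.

wrap2=236.66_deg

crossed belt: β = asin((r1+r2)/C) = asin(28/59) = 28.3318°
wrap1 = wrap2 = π + 2β = 236.6635°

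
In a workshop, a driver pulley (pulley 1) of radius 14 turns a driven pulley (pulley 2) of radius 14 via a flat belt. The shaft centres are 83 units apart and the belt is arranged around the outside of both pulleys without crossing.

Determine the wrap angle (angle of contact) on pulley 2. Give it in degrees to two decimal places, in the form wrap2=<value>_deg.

wrap2=180.00_deg

open belt: β = asin((r2−r1)/C) = asin(0/83) = 0.0000°
wrap1 = π − 2β = 180.0000°
wrap2 = π + 2β = 180.0000°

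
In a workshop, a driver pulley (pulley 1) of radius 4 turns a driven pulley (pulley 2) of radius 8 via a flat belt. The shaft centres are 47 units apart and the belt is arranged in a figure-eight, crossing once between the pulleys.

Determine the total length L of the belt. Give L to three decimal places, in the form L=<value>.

crossed belt: β = asin((r1+r2)/C) = asin(12/47) = 14.7925°
wrap1 = wrap2 = π + 2β = 209.5850°
tangent length = C·cosβ = 45.4423
L = (r1+r2)·wrap + 2·C·cosβ = 12·3.6579 + 2·45.4423 = 134.7799

L=134.780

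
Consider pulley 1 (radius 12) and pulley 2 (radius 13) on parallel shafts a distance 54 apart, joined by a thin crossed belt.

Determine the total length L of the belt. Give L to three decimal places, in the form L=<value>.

L=198.335

crossed belt: β = asin((r1+r2)/C) = asin(25/54) = 27.5785°
wrap1 = wrap2 = π + 2β = 235.1569°
tangent length = C·cosβ = 47.8644
L = (r1+r2)·wrap + 2·C·cosβ = 25·4.1043 + 2·47.8644 = 198.3354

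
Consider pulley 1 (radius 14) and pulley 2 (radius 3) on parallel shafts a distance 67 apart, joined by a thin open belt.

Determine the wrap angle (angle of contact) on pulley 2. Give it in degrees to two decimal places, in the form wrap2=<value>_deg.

wrap2=161.10_deg

open belt: β = asin((r2−r1)/C) = asin(-11/67) = -9.4496°
wrap1 = π − 2β = 198.8991°
wrap2 = π + 2β = 161.1009°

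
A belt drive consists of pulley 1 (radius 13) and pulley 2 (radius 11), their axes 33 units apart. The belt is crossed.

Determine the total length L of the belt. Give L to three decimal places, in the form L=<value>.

L=159.786

crossed belt: β = asin((r1+r2)/C) = asin(24/33) = 46.6582°
wrap1 = wrap2 = π + 2β = 273.3165°
tangent length = C·cosβ = 22.6495
L = (r1+r2)·wrap + 2·C·cosβ = 24·4.7703 + 2·22.6495 = 159.7855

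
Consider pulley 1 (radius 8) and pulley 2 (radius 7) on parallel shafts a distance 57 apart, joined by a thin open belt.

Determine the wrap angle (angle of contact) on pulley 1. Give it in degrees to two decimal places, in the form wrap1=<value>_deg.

open belt: β = asin((r2−r1)/C) = asin(-1/57) = -1.0052°
wrap1 = π − 2β = 182.0105°
wrap2 = π + 2β = 177.9895°

wrap1=182.01_deg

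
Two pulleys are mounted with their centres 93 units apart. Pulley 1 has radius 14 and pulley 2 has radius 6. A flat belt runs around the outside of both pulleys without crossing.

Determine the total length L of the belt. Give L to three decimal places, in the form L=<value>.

L=249.520

open belt: β = asin((r2−r1)/C) = asin(-8/93) = -4.9348°
wrap1 = π − 2β = 189.8695°
wrap2 = π + 2β = 170.1305°
tangent length = C·cosβ = 92.6553
L = r1·wrap1 + r2·wrap2 + 2·C·cosβ = 14·3.3138 + 6·2.9693 + 2·92.6553 = 249.5205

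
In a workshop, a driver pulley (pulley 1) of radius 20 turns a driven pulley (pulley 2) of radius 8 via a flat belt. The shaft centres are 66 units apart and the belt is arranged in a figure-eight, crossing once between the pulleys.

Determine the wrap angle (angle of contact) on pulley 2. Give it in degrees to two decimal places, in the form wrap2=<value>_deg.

crossed belt: β = asin((r1+r2)/C) = asin(28/66) = 25.1027°
wrap1 = wrap2 = π + 2β = 230.2054°

wrap2=230.21_deg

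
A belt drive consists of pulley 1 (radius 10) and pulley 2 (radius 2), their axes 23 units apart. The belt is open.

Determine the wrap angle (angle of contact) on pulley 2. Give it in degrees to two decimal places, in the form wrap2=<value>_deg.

wrap2=139.29_deg

open belt: β = asin((r2−r1)/C) = asin(-8/23) = -20.3544°
wrap1 = π − 2β = 220.7088°
wrap2 = π + 2β = 139.2912°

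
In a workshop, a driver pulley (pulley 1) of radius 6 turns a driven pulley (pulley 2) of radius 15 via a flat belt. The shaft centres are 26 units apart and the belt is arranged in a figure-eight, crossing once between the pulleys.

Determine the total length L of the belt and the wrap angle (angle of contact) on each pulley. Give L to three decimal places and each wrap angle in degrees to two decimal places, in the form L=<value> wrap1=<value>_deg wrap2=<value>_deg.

crossed belt: β = asin((r1+r2)/C) = asin(21/26) = 53.8711°
wrap1 = wrap2 = π + 2β = 287.7421°
tangent length = C·cosβ = 15.3297
L = (r1+r2)·wrap + 2·C·cosβ = 21·5.0220 + 2·15.3297 = 136.1224

L=136.122 wrap1=287.74_deg wrap2=287.74_deg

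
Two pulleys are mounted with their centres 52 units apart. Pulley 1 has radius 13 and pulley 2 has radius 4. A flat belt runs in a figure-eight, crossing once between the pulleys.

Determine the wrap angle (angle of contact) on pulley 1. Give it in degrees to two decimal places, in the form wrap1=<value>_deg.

wrap1=218.16_deg

crossed belt: β = asin((r1+r2)/C) = asin(17/52) = 19.0821°
wrap1 = wrap2 = π + 2β = 218.1642°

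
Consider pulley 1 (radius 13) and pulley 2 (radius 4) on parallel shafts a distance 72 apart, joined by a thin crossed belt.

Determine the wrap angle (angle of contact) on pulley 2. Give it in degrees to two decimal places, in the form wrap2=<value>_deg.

wrap2=207.31_deg

crossed belt: β = asin((r1+r2)/C) = asin(17/72) = 13.6571°
wrap1 = wrap2 = π + 2β = 207.3143°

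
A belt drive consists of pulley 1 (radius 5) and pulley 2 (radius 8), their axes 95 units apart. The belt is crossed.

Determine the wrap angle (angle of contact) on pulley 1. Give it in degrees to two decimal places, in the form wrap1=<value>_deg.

crossed belt: β = asin((r1+r2)/C) = asin(13/95) = 7.8652°
wrap1 = wrap2 = π + 2β = 195.7303°

wrap1=195.73_deg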